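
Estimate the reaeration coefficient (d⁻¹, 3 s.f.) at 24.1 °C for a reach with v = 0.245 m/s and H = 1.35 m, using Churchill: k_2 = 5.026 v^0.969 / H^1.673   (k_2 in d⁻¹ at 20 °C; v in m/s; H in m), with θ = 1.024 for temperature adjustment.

k_2 ≈ 0.858 d⁻¹

k_2(20) = 5.026 × 0.245^0.969 / 1.35^1.673 = 5.026 × 0.2559 / 1.652 = 0.7785 d⁻¹.
k_2(24.1) = 0.7785 × 1.024^(24.1−20) = 0.7785 × 1.102 = 0.8580 d⁻¹.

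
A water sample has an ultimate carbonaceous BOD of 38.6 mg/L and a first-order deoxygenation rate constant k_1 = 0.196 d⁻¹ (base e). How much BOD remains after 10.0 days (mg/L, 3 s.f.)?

L ≈ 5.44 mg/L

L_t = L₀ e^(−k_1 t) = 38.6 × e^(−0.196×10.0) = 38.6 × 0.1409 = 5.437 mg/L.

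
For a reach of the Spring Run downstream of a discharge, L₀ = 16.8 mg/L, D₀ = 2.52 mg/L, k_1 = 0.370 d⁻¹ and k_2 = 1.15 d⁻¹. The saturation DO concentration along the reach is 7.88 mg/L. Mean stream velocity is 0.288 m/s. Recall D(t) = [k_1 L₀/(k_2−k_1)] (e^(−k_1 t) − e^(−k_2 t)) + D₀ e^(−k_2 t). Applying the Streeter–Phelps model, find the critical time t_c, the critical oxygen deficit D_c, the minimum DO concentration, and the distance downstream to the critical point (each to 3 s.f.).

t_c ≈ 0.967 d; D_c ≈ 3.78 mg/L; min DO ≈ 4.10 mg/L; x_c ≈ 24.1 km

t_c = [1/(k_2−k_1)] ln[(k_2/k_1)(1 − D₀(k_2−k_1)/(k_1 L₀))]
= [1/(1.15−0.370)] ln[(1.15/0.370)(1 − 2.52×0.7800/(0.370×16.8))]
= (1/0.7800) ln[3.108 × 0.6838] = 1.282 × ln(2.125) = 1.282 × 0.7539 = 0.9665 d.
D_c = (k_1/k_2) L₀ e^(−k_1 t_c) = (0.370/1.15) × 16.8 × e^(−0.370×0.9665) = 0.3217 × 16.8 × 0.6993 = 3.780 mg/L.
Minimum DO = C_s − D_c = 7.88 − 3.780 = 4.100 mg/L.
x_c = v t_c = 0.288 m/s × 0.9665 d × 86400 s/d = 24050 m ≈ 24.1 km.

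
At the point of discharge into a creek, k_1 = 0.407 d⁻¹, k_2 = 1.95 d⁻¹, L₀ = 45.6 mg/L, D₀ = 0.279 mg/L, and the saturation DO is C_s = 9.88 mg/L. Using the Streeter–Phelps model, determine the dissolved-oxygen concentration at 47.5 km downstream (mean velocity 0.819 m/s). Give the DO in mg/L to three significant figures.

DO ≈ 3.90 mg/L

Travel time t = x/v = 47.5 km / (0.819 m/s) = 47500 m / 0.819 m/s = 58000 s = 0.6713 d.
k_1 L₀/(k_2−k_1) = 0.407×45.6/(1.95−0.407) = 18.56/1.543 = 12.03 mg/L.
e^(−k_1 t) = e^(−0.407×0.6713) = 0.7609; e^(−k_2 t) = e^(−1.95×0.6713) = 0.2701.
D = 12.03 × (0.7609 − 0.2701) + 0.279 × 0.2701 = 5.904 + 0.07536 = 5.979 mg/L.
DO = C_s − D = 9.88 − 5.979 = 3.901 mg/L.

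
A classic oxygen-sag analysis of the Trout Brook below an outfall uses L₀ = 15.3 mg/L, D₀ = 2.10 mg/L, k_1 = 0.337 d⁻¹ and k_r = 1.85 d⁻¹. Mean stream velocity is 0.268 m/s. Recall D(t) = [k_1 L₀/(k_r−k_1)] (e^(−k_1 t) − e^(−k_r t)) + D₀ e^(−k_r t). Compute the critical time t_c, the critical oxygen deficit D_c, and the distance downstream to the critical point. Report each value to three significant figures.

t_c ≈ 0.493 d; D_c ≈ 2.36 mg/L; x_c ≈ 11.4 km

t_c = [1/(k_r−k_1)] ln[(k_r/k_1)(1 − D₀(k_r−k_1)/(k_1 L₀))]
= [1/(1.85−0.337)] ln[(1.85/0.337)(1 − 2.10×1.513/(0.337×15.3))]
= (1/1.513) ln[5.490 × 0.3838] = 0.6609 × ln(2.107) = 0.6609 × 0.7452 = 0.4925 d.
D_c = (k_1/k_r) L₀ e^(−k_1 t_c) = (0.337/1.85) × 15.3 × e^(−0.337×0.4925) = 0.1822 × 15.3 × 0.8471 = 2.361 mg/L.
x_c = v t_c = 0.268 m/s × 0.4925 d × 86400 s/d = 11400 m ≈ 11.4 km.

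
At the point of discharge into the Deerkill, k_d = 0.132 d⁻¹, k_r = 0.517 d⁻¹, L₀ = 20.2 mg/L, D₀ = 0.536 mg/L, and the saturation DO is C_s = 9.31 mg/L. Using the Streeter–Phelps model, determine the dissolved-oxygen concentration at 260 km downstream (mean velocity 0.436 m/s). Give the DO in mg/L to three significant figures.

DO ≈ 6.71 mg/L

Travel time t = x/v = 260 km / (0.436 m/s) = 260000 m / 0.436 m/s = 596300 s = 6.902 d.
k_d L₀/(k_r−k_d) = 0.132×20.2/(0.517−0.132) = 2.666/0.3850 = 6.926 mg/L.
e^(−k_d t) = e^(−0.132×6.902) = 0.4021; e^(−k_r t) = e^(−0.517×6.902) = 0.02820.
D = 6.926 × (0.4021 − 0.02820) + 0.536 × 0.02820 = 2.589 + 0.01512 = 2.605 mg/L.
DO = C_s − D = 9.31 − 2.605 = 6.705 mg/L.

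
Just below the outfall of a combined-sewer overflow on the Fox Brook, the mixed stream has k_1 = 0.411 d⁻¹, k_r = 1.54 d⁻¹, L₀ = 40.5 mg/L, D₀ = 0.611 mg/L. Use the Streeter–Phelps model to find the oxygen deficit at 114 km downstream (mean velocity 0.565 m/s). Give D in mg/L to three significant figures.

D ≈ 5.26 mg/L

Travel time t = x/v = 114 km / (0.565 m/s) = 114000 m / 0.565 m/s = 201800 s = 2.335 d.
k_1 L₀/(k_r−k_1) = 0.411×40.5/(1.54−0.411) = 16.65/1.129 = 14.74 mg/L.
e^(−k_1 t) = e^(−0.411×2.335) = 0.3830; e^(−k_r t) = e^(−1.54×2.335) = 0.02742.
D = 14.74 × (0.3830 − 0.02742) + 0.611 × 0.02742 = 5.242 + 0.01676 = 5.259 mg/L.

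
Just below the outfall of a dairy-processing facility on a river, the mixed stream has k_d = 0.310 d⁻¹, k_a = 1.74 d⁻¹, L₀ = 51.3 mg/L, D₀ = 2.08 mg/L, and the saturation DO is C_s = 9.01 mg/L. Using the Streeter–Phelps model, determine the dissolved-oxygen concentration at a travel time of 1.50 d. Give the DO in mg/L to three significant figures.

DO ≈ 2.69 mg/L

k_d L₀/(k_a−k_d) = 0.310×51.3/(1.74−0.310) = 15.90/1.430 = 11.12 mg/L.
e^(−k_d t) = e^(−0.310×1.500) = 0.6281; e^(−k_a t) = e^(−1.74×1.500) = 0.07353.
D = 11.12 × (0.6281 − 0.07353) + 2.08 × 0.07353 = 6.168 + 0.1530 = 6.321 mg/L.
DO = C_s − D = 9.01 − 6.321 = 2.689 mg/L.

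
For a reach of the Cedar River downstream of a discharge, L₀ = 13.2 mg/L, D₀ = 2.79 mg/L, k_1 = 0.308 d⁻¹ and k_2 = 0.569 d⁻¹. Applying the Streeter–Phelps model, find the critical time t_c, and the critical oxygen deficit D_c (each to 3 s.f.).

With k_2/k_1 = 1.847 and 1 − D₀(k_2−k_1)/(k_1 L₀) = 0.8209,
t_c = ln(1.847 × 0.8209) / (0.569 − 0.308) = ln(1.517) / 0.2610 = 0.4164/0.2610 = 1.595 d.
D_c = (k_1/k_2) L₀ e^(−k_1 t_c) = (0.308/0.569) × 13.2 × e^(−0.308×1.595) = 0.5413 × 13.2 × 0.6118 = 4.371 mg/L.

t_c ≈ 1.60 d; D_c ≈ 4.37 mg/L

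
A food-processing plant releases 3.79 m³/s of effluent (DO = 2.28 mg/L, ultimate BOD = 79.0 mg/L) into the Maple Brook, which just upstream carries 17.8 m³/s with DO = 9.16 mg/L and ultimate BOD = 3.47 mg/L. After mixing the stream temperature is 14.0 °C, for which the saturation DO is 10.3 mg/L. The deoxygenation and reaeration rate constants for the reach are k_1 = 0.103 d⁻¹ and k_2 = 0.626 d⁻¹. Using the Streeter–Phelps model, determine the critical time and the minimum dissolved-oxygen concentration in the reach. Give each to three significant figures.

t_c ≈ 1.07 d; minimum DO ≈ 7.83 mg/L

Mixed DO = (17.8×9.16 + 3.79×2.28)/(17.8+3.79) = 171.7/21.59 = 7.952 mg/L.
Mixed L₀ = (17.8×3.47 + 3.79×79.0)/(21.59) = 361.2/21.59 = 16.73 mg/L.
Initial deficit D₀ = C_s − DO₀ = 10.3 − 7.952 = 2.348 mg/L.
t_c = (1/0.5230) ln[(0.626/0.103)(1 − 2.348×0.5230/(0.103×16.73))] = 1.912 × ln(1.747) = 1.066 d.
D_c = (0.103/0.626) × 16.73 × e^(−0.103×1.066) = 0.1645 × 16.73 × 0.8960 = 2.466 mg/L.
Minimum DO = 10.3 − 2.466 = 7.834 mg/L.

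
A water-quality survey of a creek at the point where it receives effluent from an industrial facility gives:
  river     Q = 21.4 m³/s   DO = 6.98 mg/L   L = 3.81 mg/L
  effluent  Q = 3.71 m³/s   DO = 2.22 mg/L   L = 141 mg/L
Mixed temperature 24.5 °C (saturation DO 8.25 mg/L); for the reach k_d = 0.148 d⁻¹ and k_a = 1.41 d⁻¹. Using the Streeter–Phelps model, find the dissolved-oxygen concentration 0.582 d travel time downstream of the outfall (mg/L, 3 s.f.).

DO ≈ 6.03 mg/L

Mixed DO = (21.4×6.98 + 3.71×2.22)/(21.4+3.71) = 157.6/25.11 = 6.277 mg/L.
Mixed L₀ = (21.4×3.81 + 3.71×141)/(25.11) = 604.6/25.11 = 24.08 mg/L.
Initial deficit D₀ = C_s − DO₀ = 8.25 − 6.277 = 1.973 mg/L.
D(0.582) = [0.148×24.08/(1.41−0.148)](e^(−0.148×0.582) − e^(−1.41×0.582)) + 1.973 e^(−1.41×0.582)
= 2.824 × (0.9175 − 0.4402) + 1.973 × 0.4402 = 2.216 mg/L.
DO = 8.25 − 2.216 = 6.034 mg/L.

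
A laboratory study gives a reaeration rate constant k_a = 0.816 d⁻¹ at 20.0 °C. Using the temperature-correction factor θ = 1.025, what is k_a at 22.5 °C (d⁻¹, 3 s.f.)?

k_a ≈ 0.868 d⁻¹

k_a(T₂) = k_a(T₁) · θ^(T₂−T₁) = 0.816 × 1.025^(22.5−20.0)
= 0.816 × 1.025^2.50 = 0.816 × 1.064 = 0.8680 d⁻¹.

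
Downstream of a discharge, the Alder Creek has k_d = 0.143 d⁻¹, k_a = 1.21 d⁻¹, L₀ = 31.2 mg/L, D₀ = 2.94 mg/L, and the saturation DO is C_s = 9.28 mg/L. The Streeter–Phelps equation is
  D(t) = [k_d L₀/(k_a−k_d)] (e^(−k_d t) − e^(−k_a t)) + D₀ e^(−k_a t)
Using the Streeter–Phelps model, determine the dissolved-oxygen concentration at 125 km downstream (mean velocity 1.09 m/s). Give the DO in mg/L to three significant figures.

Travel time t = x/v = 125 km / (1.09 m/s) = 125000 m / 1.09 m/s = 114700 s = 1.327 d.
k_d L₀/(k_a−k_d) = 0.143×31.2/(1.21−0.143) = 4.462/1.067 = 4.181 mg/L.
e^(−k_d t) = e^(−0.143×1.327) = 0.8271; e^(−k_a t) = e^(−1.21×1.327) = 0.2007.
D = 4.181 × (0.8271 − 0.2007) + 2.94 × 0.2007 = 2.619 + 0.5900 = 3.209 mg/L.
DO = C_s − D = 9.28 − 3.209 = 6.071 mg/L.

DO ≈ 6.07 mg/L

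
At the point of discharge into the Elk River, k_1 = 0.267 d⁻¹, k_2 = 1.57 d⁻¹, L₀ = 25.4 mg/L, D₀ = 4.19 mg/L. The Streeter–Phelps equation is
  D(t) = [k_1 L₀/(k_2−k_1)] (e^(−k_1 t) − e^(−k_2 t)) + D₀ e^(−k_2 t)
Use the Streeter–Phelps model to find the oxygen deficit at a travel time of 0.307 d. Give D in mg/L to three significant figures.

D ≈ 4.17 mg/L

k_1 L₀/(k_2−k_1) = 0.267×25.4/(1.57−0.267) = 6.782/1.303 = 5.205 mg/L.
e^(−k_1 t) = e^(−0.267×0.3070) = 0.9213; e^(−k_2 t) = e^(−1.57×0.3070) = 0.6176.
D = 5.205 × (0.9213 − 0.6176) + 4.19 × 0.6176 = 1.581 + 2.588 = 4.168 mg/L.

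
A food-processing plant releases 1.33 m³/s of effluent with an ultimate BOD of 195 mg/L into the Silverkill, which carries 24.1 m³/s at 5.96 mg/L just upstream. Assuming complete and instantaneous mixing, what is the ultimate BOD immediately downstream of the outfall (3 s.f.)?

Flow-weighted mixing: C = (Q_r C_r + Q_w C_w)/(Q_r + Q_w)
= (24.1×5.96 + 1.33×195)/(24.1 + 1.33) = 403.0/25.43 = 15.85 mg/L.

15.8 mg/L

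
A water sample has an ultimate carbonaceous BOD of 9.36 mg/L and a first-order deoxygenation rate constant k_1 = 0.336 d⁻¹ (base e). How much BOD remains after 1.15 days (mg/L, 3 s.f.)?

L ≈ 6.36 mg/L

L_t = L₀ e^(−k_1 t) = 9.36 × e^(−0.336×1.15) = 9.36 × 0.6795 = 6.360 mg/L.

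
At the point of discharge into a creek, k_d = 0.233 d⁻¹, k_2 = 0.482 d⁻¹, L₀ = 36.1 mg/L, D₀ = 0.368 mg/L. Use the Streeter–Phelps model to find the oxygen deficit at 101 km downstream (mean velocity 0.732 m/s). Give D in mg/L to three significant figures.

D ≈ 7.81 mg/L

Travel time t = x/v = 101 km / (0.732 m/s) = 101000 m / 0.732 m/s = 138000 s = 1.597 d.
k_d L₀/(k_2−k_d) = 0.233×36.1/(0.482−0.233) = 8.411/0.2490 = 33.78 mg/L.
e^(−k_d t) = e^(−0.233×1.597) = 0.6893; e^(−k_2 t) = e^(−0.482×1.597) = 0.4631.
D = 33.78 × (0.6893 − 0.4631) + 0.368 × 0.4631 = 7.640 + 0.1704 = 7.810 mg/L.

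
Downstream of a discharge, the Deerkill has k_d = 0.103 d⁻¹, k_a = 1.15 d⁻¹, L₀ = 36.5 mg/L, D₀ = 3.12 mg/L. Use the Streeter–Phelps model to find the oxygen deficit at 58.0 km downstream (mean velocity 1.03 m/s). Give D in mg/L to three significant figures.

D ≈ 3.14 mg/L

Travel time t = x/v = 58.0 km / (1.03 m/s) = 58000 m / 1.03 m/s = 56310 s = 0.6517 d.
k_d L₀/(k_a−k_d) = 0.103×36.5/(1.15−0.103) = 3.759/1.047 = 3.591 mg/L.
e^(−k_d t) = e^(−0.103×0.6517) = 0.9351; e^(−k_a t) = e^(−1.15×0.6517) = 0.4726.
D = 3.591 × (0.9351 − 0.4726) + 3.12 × 0.4726 = 1.661 + 1.475 = 3.135 mg/L.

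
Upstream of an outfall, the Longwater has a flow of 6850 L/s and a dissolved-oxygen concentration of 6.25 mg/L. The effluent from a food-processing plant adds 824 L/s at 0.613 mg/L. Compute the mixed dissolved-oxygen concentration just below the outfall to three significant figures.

5.64 mg/L

Flow-weighted mixing: C = (Q_r C_r + Q_w C_w)/(Q_r + Q_w)
= (6850×6.25 + 824×0.613)/(6850 + 824) = 43320/7674 = 5.645 mg/L.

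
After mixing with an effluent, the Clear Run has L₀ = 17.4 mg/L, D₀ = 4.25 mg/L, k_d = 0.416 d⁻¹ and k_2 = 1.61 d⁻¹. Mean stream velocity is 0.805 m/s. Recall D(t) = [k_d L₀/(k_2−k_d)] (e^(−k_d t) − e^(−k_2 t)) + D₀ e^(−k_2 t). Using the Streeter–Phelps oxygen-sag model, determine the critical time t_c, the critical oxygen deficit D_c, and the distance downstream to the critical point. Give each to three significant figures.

t_c ≈ 0.122 d; D_c ≈ 4.27 mg/L; x_c ≈ 8.49 km

With k_2/k_d = 3.870 and 1 − D₀(k_2−k_d)/(k_d L₀) = 0.2989,
t_c = ln(3.870 × 0.2989) / (1.61 − 0.416) = ln(1.157) / 1.194 = 0.1458/1.194 = 0.1221 d.
L(t_c) = L₀ e^(−k_d t_c) = 17.4 × 0.9505 = 16.54 mg/L, and at the critical point k_2 D_c = k_d L, so D_c = (0.416/1.61) × 16.54 = 4.273 mg/L.
x_c = v t_c = 0.805 m/s × 0.1221 d × 86400 s/d = 8494 m ≈ 8.49 km.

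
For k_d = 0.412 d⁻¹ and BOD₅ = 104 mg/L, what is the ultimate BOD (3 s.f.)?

L₀ ≈ 119 mg/L

BOD₅ = L₀(1 − e^(−5k_d)) ⇒ L₀ = BOD₅ / (1 − e^(−5×0.412))
= 104 / (1 − 0.1275) = 104 / 0.8725 = 119.2 mg/L.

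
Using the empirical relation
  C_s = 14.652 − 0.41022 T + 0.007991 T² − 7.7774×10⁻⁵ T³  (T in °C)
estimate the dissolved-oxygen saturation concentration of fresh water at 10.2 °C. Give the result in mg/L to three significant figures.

C_s = 14.652 − 0.41022×10.2 + 0.007991×10.2² − 7.7774×10⁻⁵×10.2³ = 11.22 mg/L.

C_s ≈ 11.2 mg/L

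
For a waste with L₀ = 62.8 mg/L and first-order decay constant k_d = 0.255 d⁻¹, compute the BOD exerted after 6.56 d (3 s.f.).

y ≈ 51.0 mg/L

y_t = L₀(1 − e^(−k_d t)) = 62.8 × (1 − e^(−0.255×6.56))
= 62.8 × (1 − 0.1877) = 62.8 × 0.8123 = 51.01 mg/L.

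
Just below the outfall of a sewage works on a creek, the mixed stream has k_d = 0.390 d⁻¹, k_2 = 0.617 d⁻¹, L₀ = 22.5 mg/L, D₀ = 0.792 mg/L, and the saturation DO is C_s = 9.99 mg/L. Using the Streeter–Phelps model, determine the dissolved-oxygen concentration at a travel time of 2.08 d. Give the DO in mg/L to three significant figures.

DO ≈ 3.31 mg/L

k_d L₀/(k_2−k_d) = 0.390×22.5/(0.617−0.390) = 8.775/0.2270 = 38.66 mg/L.
e^(−k_d t) = e^(−0.390×2.080) = 0.4443; e^(−k_2 t) = e^(−0.617×2.080) = 0.2771.
D = 38.66 × (0.4443 − 0.2771) + 0.792 × 0.2771 = 6.464 + 0.2195 = 6.684 mg/L.
DO = C_s − D = 9.99 − 6.684 = 3.306 mg/L.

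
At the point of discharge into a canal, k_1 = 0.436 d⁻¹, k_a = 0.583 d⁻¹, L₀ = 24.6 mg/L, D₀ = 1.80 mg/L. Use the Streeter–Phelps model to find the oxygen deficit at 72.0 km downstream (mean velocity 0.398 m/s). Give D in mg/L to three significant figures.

Travel time t = x/v = 72.0 km / (0.398 m/s) = 72000 m / 0.398 m/s = 180900 s = 2.094 d.
k_1 L₀/(k_a−k_1) = 0.436×24.6/(0.583−0.436) = 10.73/0.1470 = 72.96 mg/L.
e^(−k_1 t) = e^(−0.436×2.094) = 0.4014; e^(−k_a t) = e^(−0.583×2.094) = 0.2950.
D = 72.96 × (0.4014 − 0.2950) + 1.80 × 0.2950 = 7.758 + 0.5310 = 8.289 mg/L.

D ≈ 8.29 mg/L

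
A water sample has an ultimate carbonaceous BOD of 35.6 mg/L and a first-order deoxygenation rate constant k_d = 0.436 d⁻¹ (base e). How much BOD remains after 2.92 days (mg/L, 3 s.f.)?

L_t = L₀ e^(−k_d t) = 35.6 × e^(−0.436×2.92) = 35.6 × 0.2800 = 9.966 mg/L.

L ≈ 9.97 mg/L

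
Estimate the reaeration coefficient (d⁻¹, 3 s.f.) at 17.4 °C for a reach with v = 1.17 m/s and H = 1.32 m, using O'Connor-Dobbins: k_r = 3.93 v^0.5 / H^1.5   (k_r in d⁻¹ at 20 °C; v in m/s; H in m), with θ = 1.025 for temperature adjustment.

k_r ≈ 2.63 d⁻¹

k_r(20) = 3.93 × 1.17^0.5 / 1.32^1.5 = 3.93 × 1.082 / 1.517 = 2.803 d⁻¹.
k_r(17.4) = 2.803 × 1.025^(17.4−20) = 2.803 × 0.9378 = 2.629 d⁻¹.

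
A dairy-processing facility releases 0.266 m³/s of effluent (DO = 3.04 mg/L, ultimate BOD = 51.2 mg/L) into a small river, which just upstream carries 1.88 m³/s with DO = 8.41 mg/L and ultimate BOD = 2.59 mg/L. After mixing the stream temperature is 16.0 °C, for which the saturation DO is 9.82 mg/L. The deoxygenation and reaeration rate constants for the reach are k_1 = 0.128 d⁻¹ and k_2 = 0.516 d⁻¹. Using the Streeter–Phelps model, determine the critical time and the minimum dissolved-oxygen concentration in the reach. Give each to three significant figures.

t_c ≈ 0.216 d; minimum DO ≈ 7.74 mg/L

Mixed DO = (1.88×8.41 + 0.266×3.04)/(1.88+0.266) = 16.62/2.146 = 7.744 mg/L.
Mixed L₀ = (1.88×2.59 + 0.266×51.2)/(2.146) = 18.49/2.146 = 8.615 mg/L.
Initial deficit D₀ = C_s − DO₀ = 9.82 − 7.744 = 2.076 mg/L.
t_c = (1/0.3880) ln[(0.516/0.128)(1 − 2.076×0.3880/(0.128×8.615))] = 2.577 × ln(1.087) = 0.2156 d.
D_c = (0.128/0.516) × 8.615 × e^(−0.128×0.2156) = 0.2481 × 8.615 × 0.9728 = 2.079 mg/L.
Minimum DO = 9.82 − 2.079 = 7.741 mg/L.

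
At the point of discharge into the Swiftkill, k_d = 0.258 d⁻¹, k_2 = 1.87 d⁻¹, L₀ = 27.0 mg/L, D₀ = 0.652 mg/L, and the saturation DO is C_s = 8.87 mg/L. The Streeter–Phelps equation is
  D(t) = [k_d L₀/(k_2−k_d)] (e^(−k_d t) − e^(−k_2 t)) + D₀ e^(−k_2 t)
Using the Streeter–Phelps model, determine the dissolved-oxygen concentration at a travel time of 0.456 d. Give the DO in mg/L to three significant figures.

DO ≈ 6.59 mg/L

k_d L₀/(k_2−k_d) = 0.258×27.0/(1.87−0.258) = 6.966/1.612 = 4.321 mg/L.
e^(−k_d t) = e^(−0.258×0.4560) = 0.8890; e^(−k_2 t) = e^(−1.87×0.4560) = 0.4263.
D = 4.321 × (0.8890 − 0.4263) + 0.652 × 0.4263 = 2.000 + 0.2779 = 2.278 mg/L.
DO = C_s − D = 8.87 − 2.278 = 6.592 mg/L.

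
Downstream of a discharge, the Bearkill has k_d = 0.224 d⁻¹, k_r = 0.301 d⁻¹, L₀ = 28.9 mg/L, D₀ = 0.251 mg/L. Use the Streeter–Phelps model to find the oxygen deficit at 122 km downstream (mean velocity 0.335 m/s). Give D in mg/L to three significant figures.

D ≈ 9.13 mg/L

Travel time t = x/v = 122 km / (0.335 m/s) = 122000 m / 0.335 m/s = 364200 s = 4.215 d.
k_d L₀/(k_r−k_d) = 0.224×28.9/(0.301−0.224) = 6.474/0.07700 = 84.07 mg/L.
e^(−k_d t) = e^(−0.224×4.215) = 0.3890; e^(−k_r t) = e^(−0.301×4.215) = 0.2812.
D = 84.07 × (0.3890 − 0.2812) + 0.251 × 0.2812 = 9.064 + 0.07058 = 9.135 mg/L.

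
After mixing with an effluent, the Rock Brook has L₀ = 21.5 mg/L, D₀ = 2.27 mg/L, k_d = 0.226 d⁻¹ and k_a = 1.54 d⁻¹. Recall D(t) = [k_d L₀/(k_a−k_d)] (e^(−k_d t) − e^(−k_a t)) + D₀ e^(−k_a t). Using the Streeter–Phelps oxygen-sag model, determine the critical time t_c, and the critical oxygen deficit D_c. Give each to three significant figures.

t_c ≈ 0.736 d; D_c ≈ 2.67 mg/L

t_c = [1/(k_a−k_d)] ln[(k_a/k_d)(1 − D₀(k_a−k_d)/(k_d L₀))]
= [1/(1.54−0.226)] ln[(1.54/0.226)(1 − 2.27×1.314/(0.226×21.5))]
= (1/1.314) ln[6.814 × 0.3861] = 0.7610 × ln(2.631) = 0.7610 × 0.9674 = 0.7362 d.
L(t_c) = L₀ e^(−k_d t_c) = 21.5 × 0.8467 = 18.20 mg/L, and at the critical point k_a D_c = k_d L, so D_c = (0.226/1.54) × 18.20 = 2.672 mg/L.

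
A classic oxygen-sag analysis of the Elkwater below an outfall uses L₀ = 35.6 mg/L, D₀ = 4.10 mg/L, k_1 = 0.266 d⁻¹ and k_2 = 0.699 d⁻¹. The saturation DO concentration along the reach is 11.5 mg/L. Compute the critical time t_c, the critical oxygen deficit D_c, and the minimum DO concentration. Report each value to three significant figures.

t_c = [1/(k_2−k_1)] ln[(k_2/k_1)(1 − D₀(k_2−k_1)/(k_1 L₀))]
= [1/(0.699−0.266)] ln[(0.699/0.266)(1 − 4.10×0.4330/(0.266×35.6))]
= (1/0.4330) ln[2.628 × 0.8125] = 2.309 × ln(2.135) = 2.309 × 0.7585 = 1.752 d.
D_c = (k_1/k_2) L₀ e^(−k_1 t_c) = (0.266/0.699) × 35.6 × e^(−0.266×1.752) = 0.3805 × 35.6 × 0.6275 = 8.501 mg/L.
Minimum DO = C_s − D_c = 11.5 − 8.501 = 2.999 mg/L.

t_c ≈ 1.75 d; D_c ≈ 8.50 mg/L; min DO ≈ 3.00 mg/L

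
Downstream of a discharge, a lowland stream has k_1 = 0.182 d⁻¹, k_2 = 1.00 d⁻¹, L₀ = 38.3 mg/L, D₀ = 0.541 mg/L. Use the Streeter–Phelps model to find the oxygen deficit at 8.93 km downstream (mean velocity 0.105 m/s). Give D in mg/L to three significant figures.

D ≈ 4.14 mg/L

Travel time t = x/v = 8.93 km / (0.105 m/s) = 8930 m / 0.105 m/s = 85050 s = 0.9843 d.
k_1 L₀/(k_2−k_1) = 0.182×38.3/(1.00−0.182) = 6.971/0.8180 = 8.522 mg/L.
e^(−k_1 t) = e^(−0.182×0.9843) = 0.8360; e^(−k_2 t) = e^(−1.00×0.9843) = 0.3737.
D = 8.522 × (0.8360 − 0.3737) + 0.541 × 0.3737 = 3.939 + 0.2022 = 4.142 mg/L.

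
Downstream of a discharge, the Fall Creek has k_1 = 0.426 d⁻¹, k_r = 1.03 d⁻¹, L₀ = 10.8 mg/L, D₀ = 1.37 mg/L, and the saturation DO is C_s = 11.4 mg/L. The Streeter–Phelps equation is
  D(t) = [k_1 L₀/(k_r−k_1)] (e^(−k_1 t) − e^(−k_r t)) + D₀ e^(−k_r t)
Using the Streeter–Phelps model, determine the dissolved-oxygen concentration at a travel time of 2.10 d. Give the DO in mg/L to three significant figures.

k_1 L₀/(k_r−k_1) = 0.426×10.8/(1.03−0.426) = 4.601/0.6040 = 7.617 mg/L.
e^(−k_1 t) = e^(−0.426×2.100) = 0.4088; e^(−k_r t) = e^(−1.03×2.100) = 0.1150.
D = 7.617 × (0.4088 − 0.1150) + 1.37 × 0.1150 = 2.238 + 0.1575 = 2.395 mg/L.
DO = C_s − D = 11.4 − 2.395 = 9.005 mg/L.

DO ≈ 9.00 mg/L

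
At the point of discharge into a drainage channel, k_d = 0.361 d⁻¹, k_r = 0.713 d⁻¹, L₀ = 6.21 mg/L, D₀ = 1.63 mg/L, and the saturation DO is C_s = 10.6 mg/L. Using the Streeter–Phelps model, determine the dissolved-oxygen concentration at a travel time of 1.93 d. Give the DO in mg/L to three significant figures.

k_d L₀/(k_r−k_d) = 0.361×6.21/(0.713−0.361) = 2.242/0.3520 = 6.369 mg/L.
e^(−k_d t) = e^(−0.361×1.930) = 0.4982; e^(−k_r t) = e^(−0.713×1.930) = 0.2526.
D = 6.369 × (0.4982 − 0.2526) + 1.63 × 0.2526 = 1.564 + 0.4117 = 1.976 mg/L.
DO = C_s − D = 10.6 − 1.976 = 8.624 mg/L.

DO ≈ 8.62 mg/L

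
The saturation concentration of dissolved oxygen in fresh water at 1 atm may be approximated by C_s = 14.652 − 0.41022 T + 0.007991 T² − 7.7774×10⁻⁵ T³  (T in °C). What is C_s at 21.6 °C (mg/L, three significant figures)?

C_s = 14.652 − 0.41022×21.6 + 0.007991×21.6² − 7.7774×10⁻⁵×21.6³ = 8.736 mg/L.

C_s ≈ 8.74 mg/L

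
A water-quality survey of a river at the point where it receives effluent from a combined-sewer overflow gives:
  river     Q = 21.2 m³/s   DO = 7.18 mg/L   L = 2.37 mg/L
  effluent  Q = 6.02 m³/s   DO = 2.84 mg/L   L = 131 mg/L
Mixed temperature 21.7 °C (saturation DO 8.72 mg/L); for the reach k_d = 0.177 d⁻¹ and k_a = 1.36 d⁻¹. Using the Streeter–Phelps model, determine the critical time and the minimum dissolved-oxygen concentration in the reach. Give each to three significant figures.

t_c ≈ 1.06 d; minimum DO ≈ 5.40 mg/L

Mixed DO = (21.2×7.18 + 6.02×2.84)/(21.2+6.02) = 169.3/27.22 = 6.220 mg/L.
Mixed L₀ = (21.2×2.37 + 6.02×131)/(27.22) = 838.9/27.22 = 30.82 mg/L.
Initial deficit D₀ = C_s − DO₀ = 8.72 − 6.220 = 2.500 mg/L.
t_c = (1/1.183) ln[(1.36/0.177)(1 − 2.500×1.183/(0.177×30.82))] = 0.8453 × ln(3.518) = 1.063 d.
D_c = (0.177/1.36) × 30.82 × e^(−0.177×1.063) = 0.1301 × 30.82 × 0.8284 = 3.323 mg/L.
Minimum DO = 8.72 − 3.323 = 5.397 mg/L.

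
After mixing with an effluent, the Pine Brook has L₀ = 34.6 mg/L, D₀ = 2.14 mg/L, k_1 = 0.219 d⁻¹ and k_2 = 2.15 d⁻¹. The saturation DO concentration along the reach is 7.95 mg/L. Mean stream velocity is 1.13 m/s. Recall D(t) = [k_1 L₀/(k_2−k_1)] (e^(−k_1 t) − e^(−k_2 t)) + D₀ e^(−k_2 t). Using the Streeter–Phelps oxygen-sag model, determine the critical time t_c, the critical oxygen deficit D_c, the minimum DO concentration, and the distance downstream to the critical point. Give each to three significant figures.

At the critical point dD/dt = 0, so k_1 L₀ e^(−k_1 t) = k_2 D. Substituting D(t) from the Streeter–Phelps equation and solving for t gives
t_c = ln[(k_2/k_1)(1 − D₀(k_2−k_1)/(k_1 L₀))] / (k_2−k_1).
Here k_2−k_1 = 1.931 d⁻¹ and 1 − D₀(k_2−k_1)/(k_1 L₀) = 1 − 2.14×1.931/(0.219×34.6) = 0.4546, so
t_c = ln(9.817 × 0.4546) / 1.931 = 1.496 / 1.931 = 0.7747 d.
L(t_c) = L₀ e^(−k_1 t_c) = 34.6 × 0.8440 = 29.20 mg/L, and at the critical point k_2 D_c = k_1 L, so D_c = (0.219/2.15) × 29.20 = 2.974 mg/L.
Minimum DO = C_s − D_c = 7.95 − 2.974 = 4.976 mg/L.
x_c = v t_c = 1.13 m/s × 0.7747 d × 86400 s/d = 75630 m ≈ 75.6 km.

t_c ≈ 0.775 d; D_c ≈ 2.97 mg/L; min DO ≈ 4.98 mg/L; x_c ≈ 75.6 km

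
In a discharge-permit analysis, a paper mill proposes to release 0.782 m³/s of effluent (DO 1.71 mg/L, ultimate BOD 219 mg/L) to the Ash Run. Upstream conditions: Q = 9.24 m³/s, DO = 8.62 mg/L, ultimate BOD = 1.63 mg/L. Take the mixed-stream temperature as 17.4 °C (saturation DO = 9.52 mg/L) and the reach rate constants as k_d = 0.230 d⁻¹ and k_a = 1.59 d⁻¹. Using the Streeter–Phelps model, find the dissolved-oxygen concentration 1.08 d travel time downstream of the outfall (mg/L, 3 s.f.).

Mixed DO = (9.24×8.62 + 0.782×1.71)/(9.24+0.782) = 80.99/10.02 = 8.081 mg/L.
Mixed L₀ = (9.24×1.63 + 0.782×219)/(10.02) = 186.3/10.02 = 18.59 mg/L.
Initial deficit D₀ = C_s − DO₀ = 9.52 − 8.081 = 1.439 mg/L.
D(1.08) = [0.230×18.59/(1.59−0.230)](e^(−0.230×1.08) − e^(−1.59×1.08)) + 1.439 e^(−1.59×1.08)
= 3.144 × (0.7800 − 0.1796) + 1.439 × 0.1796 = 2.146 mg/L.
DO = 9.52 − 2.146 = 7.374 mg/L.

DO ≈ 7.37 mg/L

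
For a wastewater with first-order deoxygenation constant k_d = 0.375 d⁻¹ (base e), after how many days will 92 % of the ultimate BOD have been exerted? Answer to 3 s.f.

y/L₀ = 1 − e^(−k_d t) = 0.92 ⇒ e^(−k_d t) = 0.0800
t = −ln(0.0800) / 0.375 = 2.526 / 0.375 = 6.735 d.

t ≈ 6.74 d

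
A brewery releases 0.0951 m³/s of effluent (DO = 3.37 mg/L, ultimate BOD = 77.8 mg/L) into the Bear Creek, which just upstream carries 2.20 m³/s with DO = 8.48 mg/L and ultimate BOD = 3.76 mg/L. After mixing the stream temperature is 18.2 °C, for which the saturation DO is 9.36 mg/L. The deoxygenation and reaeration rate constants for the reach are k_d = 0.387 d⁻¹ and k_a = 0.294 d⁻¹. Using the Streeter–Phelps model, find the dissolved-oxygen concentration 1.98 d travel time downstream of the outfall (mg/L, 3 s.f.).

Mixed DO = (2.20×8.48 + 0.0951×3.37)/(2.20+0.0951) = 18.98/2.295 = 8.268 mg/L.
Mixed L₀ = (2.20×3.76 + 0.0951×77.8)/(2.295) = 15.67/2.295 = 6.828 mg/L.
Initial deficit D₀ = C_s − DO₀ = 9.36 − 8.268 = 1.092 mg/L.
D(1.98) = [0.387×6.828/(0.294−0.387)](e^(−0.387×1.98) − e^(−0.294×1.98)) + 1.092 e^(−0.294×1.98)
= -28.41 × (0.4647 − 0.5587) + 1.092 × 0.5587 = 3.280 mg/L.
DO = 9.36 − 3.280 = 6.080 mg/L.

DO ≈ 6.08 mg/L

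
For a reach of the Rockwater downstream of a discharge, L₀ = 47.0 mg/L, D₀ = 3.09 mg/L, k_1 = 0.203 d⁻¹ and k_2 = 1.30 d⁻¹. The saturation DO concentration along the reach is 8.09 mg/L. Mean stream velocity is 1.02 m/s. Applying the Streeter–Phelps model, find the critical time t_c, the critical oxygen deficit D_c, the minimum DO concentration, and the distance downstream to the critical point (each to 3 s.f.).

t_c ≈ 1.29 d; D_c ≈ 5.65 mg/L; min DO ≈ 2.44 mg/L; x_c ≈ 114 km

At the critical point dD/dt = 0, so k_1 L₀ e^(−k_1 t) = k_2 D. Substituting D(t) from the Streeter–Phelps equation and solving for t gives
t_c = ln[(k_2/k_1)(1 − D₀(k_2−k_1)/(k_1 L₀))] / (k_2−k_1).
Here k_2−k_1 = 1.097 d⁻¹ and 1 − D₀(k_2−k_1)/(k_1 L₀) = 1 − 3.09×1.097/(0.203×47.0) = 0.6447, so
t_c = ln(6.404 × 0.6447) / 1.097 = 1.418 / 1.097 = 1.293 d.
D_c = (k_1/k_2) L₀ e^(−k_1 t_c) = (0.203/1.30) × 47.0 × e^(−0.203×1.293) = 0.1562 × 47.0 × 0.7692 = 5.645 mg/L.
Minimum DO = C_s − D_c = 8.09 − 5.645 = 2.445 mg/L.
x_c = v t_c = 1.02 m/s × 1.293 d × 86400 s/d = 113900 m ≈ 114 km.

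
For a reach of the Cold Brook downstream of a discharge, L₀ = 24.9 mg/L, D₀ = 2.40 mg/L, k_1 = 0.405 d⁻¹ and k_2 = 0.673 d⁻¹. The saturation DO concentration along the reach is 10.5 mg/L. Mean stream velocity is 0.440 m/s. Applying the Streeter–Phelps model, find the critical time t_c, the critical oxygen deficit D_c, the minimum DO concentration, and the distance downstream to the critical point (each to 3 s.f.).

t_c ≈ 1.65 d; D_c ≈ 7.68 mg/L; min DO ≈ 2.82 mg/L; x_c ≈ 62.7 km

At the critical point dD/dt = 0, so k_1 L₀ e^(−k_1 t) = k_2 D. Substituting D(t) from the Streeter–Phelps equation and solving for t gives
t_c = ln[(k_2/k_1)(1 − D₀(k_2−k_1)/(k_1 L₀))] / (k_2−k_1).
Here k_2−k_1 = 0.2680 d⁻¹ and 1 − D₀(k_2−k_1)/(k_1 L₀) = 1 − 2.40×0.2680/(0.405×24.9) = 0.9362, so
t_c = ln(1.662 × 0.9362) / 0.2680 = 0.4420 / 0.2680 = 1.649 d.
L(t_c) = L₀ e^(−k_1 t_c) = 24.9 × 0.5128 = 12.77 mg/L, and at the critical point k_2 D_c = k_1 L, so D_c = (0.405/0.673) × 12.77 = 7.684 mg/L.
Minimum DO = C_s − D_c = 10.5 − 7.684 = 2.816 mg/L.
x_c = v t_c = 0.440 m/s × 1.649 d × 86400 s/d = 62690 m ≈ 62.7 km.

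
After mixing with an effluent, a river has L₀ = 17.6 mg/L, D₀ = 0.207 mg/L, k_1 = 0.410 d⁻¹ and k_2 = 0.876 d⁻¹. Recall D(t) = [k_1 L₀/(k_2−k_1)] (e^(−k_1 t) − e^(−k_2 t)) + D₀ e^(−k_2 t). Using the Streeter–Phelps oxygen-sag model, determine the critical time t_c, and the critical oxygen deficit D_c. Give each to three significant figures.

At the critical point dD/dt = 0, so k_1 L₀ e^(−k_1 t) = k_2 D. Substituting D(t) from the Streeter–Phelps equation and solving for t gives
t_c = ln[(k_2/k_1)(1 − D₀(k_2−k_1)/(k_1 L₀))] / (k_2−k_1).
Here k_2−k_1 = 0.4660 d⁻¹ and 1 − D₀(k_2−k_1)/(k_1 L₀) = 1 − 0.207×0.4660/(0.410×17.6) = 0.9866, so
t_c = ln(2.137 × 0.9866) / 0.4660 = 0.7458 / 0.4660 = 1.600 d.
D_c = (k_1/k_2) L₀ e^(−k_1 t_c) = (0.410/0.876) × 17.6 × e^(−0.410×1.600) = 0.4680 × 17.6 × 0.5189 = 4.274 mg/L.

t_c ≈ 1.60 d; D_c ≈ 4.27 mg/L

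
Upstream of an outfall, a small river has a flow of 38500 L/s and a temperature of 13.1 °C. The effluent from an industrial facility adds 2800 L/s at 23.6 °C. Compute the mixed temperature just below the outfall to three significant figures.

Flow-weighted mixing: C = (Q_r C_r + Q_w C_w)/(Q_r + Q_w)
= (38500×13.1 + 2800×23.6)/(38500 + 2800) = 570400/41300 = 13.81 °C.

13.8 °C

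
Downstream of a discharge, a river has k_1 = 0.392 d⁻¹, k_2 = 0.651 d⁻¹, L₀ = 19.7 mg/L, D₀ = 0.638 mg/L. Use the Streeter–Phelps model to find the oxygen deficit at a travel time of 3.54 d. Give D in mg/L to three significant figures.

D ≈ 4.53 mg/L

k_1 L₀/(k_2−k_1) = 0.392×19.7/(0.651−0.392) = 7.722/0.2590 = 29.82 mg/L.
e^(−k_1 t) = e^(−0.392×3.540) = 0.2497; e^(−k_2 t) = e^(−0.651×3.540) = 0.09980.
D = 29.82 × (0.2497 − 0.09980) + 0.638 × 0.09980 = 4.468 + 0.06368 = 4.532 mg/L.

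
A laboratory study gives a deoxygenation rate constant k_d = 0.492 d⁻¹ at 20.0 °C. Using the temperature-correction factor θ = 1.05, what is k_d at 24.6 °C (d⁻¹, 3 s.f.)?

k_d(T₂) = k_d(T₁) · θ^(T₂−T₁) = 0.492 × 1.05^(24.6−20.0)
= 0.492 × 1.05^4.60 = 0.492 × 1.252 = 0.6158 d⁻¹.

k_d ≈ 0.616 d⁻¹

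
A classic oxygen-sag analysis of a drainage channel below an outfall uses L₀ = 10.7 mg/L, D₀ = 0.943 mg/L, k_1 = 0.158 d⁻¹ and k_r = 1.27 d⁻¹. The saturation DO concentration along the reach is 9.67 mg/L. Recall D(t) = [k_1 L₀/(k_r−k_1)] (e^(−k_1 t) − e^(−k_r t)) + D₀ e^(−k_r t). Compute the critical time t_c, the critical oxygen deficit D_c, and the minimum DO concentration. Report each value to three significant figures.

At the critical point dD/dt = 0, so k_1 L₀ e^(−k_1 t) = k_r D. Substituting D(t) from the Streeter–Phelps equation and solving for t gives
t_c = ln[(k_r/k_1)(1 − D₀(k_r−k_1)/(k_1 L₀))] / (k_r−k_1).
Here k_r−k_1 = 1.112 d⁻¹ and 1 − D₀(k_r−k_1)/(k_1 L₀) = 1 − 0.943×1.112/(0.158×10.7) = 0.3797, so
t_c = ln(8.038 × 0.3797) / 1.112 = 1.116 / 1.112 = 1.004 d.
D_c = (k_1/k_r) L₀ e^(−k_1 t_c) = (0.158/1.27) × 10.7 × e^(−0.158×1.004) = 0.1244 × 10.7 × 0.8534 = 1.136 mg/L.
Minimum DO = C_s − D_c = 9.67 − 1.136 = 8.534 mg/L.

t_c ≈ 1.00 d; D_c ≈ 1.14 mg/L; min DO ≈ 8.53 mg/L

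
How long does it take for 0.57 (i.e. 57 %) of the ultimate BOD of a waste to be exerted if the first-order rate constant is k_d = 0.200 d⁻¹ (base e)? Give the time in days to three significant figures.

t ≈ 4.22 d

y/L₀ = 1 − e^(−k_d t) = 0.57 ⇒ e^(−k_d t) = 0.430
t = −ln(0.430) / 0.200 = 0.8440 / 0.200 = 4.220 d.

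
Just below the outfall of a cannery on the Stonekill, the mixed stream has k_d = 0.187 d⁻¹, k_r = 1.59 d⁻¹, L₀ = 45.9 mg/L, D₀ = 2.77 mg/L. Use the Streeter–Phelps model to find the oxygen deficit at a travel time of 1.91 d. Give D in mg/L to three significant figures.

k_d L₀/(k_r−k_d) = 0.187×45.9/(1.59−0.187) = 8.583/1.403 = 6.118 mg/L.
e^(−k_d t) = e^(−0.187×1.910) = 0.6997; e^(−k_r t) = e^(−1.59×1.910) = 0.04798.
D = 6.118 × (0.6997 − 0.04798) + 2.77 × 0.04798 = 3.987 + 0.1329 = 4.120 mg/L.

D ≈ 4.12 mg/L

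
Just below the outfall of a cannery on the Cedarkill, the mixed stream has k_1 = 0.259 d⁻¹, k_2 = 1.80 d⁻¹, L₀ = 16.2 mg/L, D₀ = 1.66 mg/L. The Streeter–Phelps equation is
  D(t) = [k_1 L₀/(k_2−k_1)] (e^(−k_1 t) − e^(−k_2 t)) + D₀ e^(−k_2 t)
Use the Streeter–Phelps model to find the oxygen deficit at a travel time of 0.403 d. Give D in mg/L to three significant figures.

D ≈ 1.94 mg/L

k_1 L₀/(k_2−k_1) = 0.259×16.2/(1.80−0.259) = 4.196/1.541 = 2.723 mg/L.
e^(−k_1 t) = e^(−0.259×0.4030) = 0.9009; e^(−k_2 t) = e^(−1.80×0.4030) = 0.4841.
D = 2.723 × (0.9009 − 0.4841) + 1.66 × 0.4841 = 1.135 + 0.8037 = 1.938 mg/L.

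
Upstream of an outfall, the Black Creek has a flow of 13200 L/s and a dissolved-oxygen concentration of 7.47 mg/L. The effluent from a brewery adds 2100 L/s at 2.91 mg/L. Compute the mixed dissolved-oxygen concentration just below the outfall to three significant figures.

6.84 mg/L

Flow-weighted mixing: C = (Q_r C_r + Q_w C_w)/(Q_r + Q_w)
= (13200×7.47 + 2100×2.91)/(13200 + 2100) = 104700/15300 = 6.844 mg/L.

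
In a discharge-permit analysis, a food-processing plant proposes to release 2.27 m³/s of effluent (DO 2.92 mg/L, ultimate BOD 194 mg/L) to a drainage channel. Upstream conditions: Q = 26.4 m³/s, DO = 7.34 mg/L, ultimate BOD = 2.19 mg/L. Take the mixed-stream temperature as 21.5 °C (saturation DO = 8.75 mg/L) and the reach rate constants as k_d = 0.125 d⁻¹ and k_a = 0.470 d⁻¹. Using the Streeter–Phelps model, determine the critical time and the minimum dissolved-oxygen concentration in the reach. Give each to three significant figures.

t_c ≈ 2.89 d; minimum DO ≈ 5.53 mg/L

Mixed DO = (26.4×7.34 + 2.27×2.92)/(26.4+2.27) = 200.4/28.67 = 6.990 mg/L.
Mixed L₀ = (26.4×2.19 + 2.27×194)/(28.67) = 498.2/28.67 = 17.38 mg/L.
Initial deficit D₀ = C_s − DO₀ = 8.75 − 6.990 = 1.760 mg/L.
t_c = (1/0.3450) ln[(0.470/0.125)(1 − 1.760×0.3450/(0.125×17.38))] = 2.899 × ln(2.709) = 2.889 d.
D_c = (0.125/0.470) × 17.38 × e^(−0.125×2.889) = 0.2660 × 17.38 × 0.6969 = 3.221 mg/L.
Minimum DO = 8.75 − 3.221 = 5.529 mg/L.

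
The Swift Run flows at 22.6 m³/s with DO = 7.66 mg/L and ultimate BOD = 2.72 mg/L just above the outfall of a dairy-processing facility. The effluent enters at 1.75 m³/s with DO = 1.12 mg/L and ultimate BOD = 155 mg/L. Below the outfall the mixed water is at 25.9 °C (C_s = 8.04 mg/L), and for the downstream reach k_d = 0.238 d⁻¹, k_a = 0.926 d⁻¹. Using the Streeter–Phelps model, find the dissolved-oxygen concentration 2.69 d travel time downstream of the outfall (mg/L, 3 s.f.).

DO ≈ 5.87 mg/L

Mixed DO = (22.6×7.66 + 1.75×1.12)/(22.6+1.75) = 175.1/24.35 = 7.190 mg/L.
Mixed L₀ = (22.6×2.72 + 1.75×155)/(24.35) = 332.7/24.35 = 13.66 mg/L.
Initial deficit D₀ = C_s − DO₀ = 8.04 − 7.190 = 0.8500 mg/L.
D(2.69) = [0.238×13.66/(0.926−0.238)](e^(−0.238×2.69) − e^(−0.926×2.69)) + 0.8500 e^(−0.926×2.69)
= 4.727 × (0.5272 − 0.08283) + 0.8500 × 0.08283 = 2.171 mg/L.
DO = 8.04 − 2.171 = 5.869 mg/L.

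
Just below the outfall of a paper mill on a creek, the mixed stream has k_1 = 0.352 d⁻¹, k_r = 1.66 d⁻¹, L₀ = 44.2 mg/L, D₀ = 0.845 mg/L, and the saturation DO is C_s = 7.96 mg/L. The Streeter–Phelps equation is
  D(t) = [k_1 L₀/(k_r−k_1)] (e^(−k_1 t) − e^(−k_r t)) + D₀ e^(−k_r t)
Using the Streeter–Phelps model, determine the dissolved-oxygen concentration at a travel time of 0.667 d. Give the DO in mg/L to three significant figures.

DO ≈ 2.21 mg/L

k_1 L₀/(k_r−k_1) = 0.352×44.2/(1.66−0.352) = 15.56/1.308 = 11.89 mg/L.
e^(−k_1 t) = e^(−0.352×0.6670) = 0.7907; e^(−k_r t) = e^(−1.66×0.6670) = 0.3305.
D = 11.89 × (0.7907 − 0.3305) + 0.845 × 0.3305 = 5.475 + 0.2793 = 5.754 mg/L.
DO = C_s − D = 7.96 − 5.754 = 2.206 mg/L.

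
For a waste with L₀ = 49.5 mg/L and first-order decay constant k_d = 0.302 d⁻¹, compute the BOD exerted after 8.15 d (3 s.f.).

y_t = L₀(1 − e^(−k_d t)) = 49.5 × (1 − e^(−0.302×8.15))
= 49.5 × (1 − 0.08532) = 49.5 × 0.9147 = 45.28 mg/L.

y ≈ 45.3 mg/L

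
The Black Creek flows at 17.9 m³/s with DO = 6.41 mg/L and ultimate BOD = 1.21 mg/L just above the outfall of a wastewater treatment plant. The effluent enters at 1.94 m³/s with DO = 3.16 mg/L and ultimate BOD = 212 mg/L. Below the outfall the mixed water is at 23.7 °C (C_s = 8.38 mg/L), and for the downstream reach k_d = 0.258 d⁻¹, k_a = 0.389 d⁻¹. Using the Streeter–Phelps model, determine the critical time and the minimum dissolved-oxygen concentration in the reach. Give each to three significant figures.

t_c ≈ 2.72 d; minimum DO ≈ 1.20 mg/L

Mixed DO = (17.9×6.41 + 1.94×3.16)/(17.9+1.94) = 120.9/19.84 = 6.092 mg/L.
Mixed L₀ = (17.9×1.21 + 1.94×212)/(19.84) = 432.9/19.84 = 21.82 mg/L.
Initial deficit D₀ = C_s − DO₀ = 8.38 − 6.092 = 2.288 mg/L.
t_c = (1/0.1310) ln[(0.389/0.258)(1 − 2.288×0.1310/(0.258×21.82))] = 7.634 × ln(1.427) = 2.717 d.
D_c = (0.258/0.389) × 21.82 × e^(−0.258×2.717) = 0.6632 × 21.82 × 0.4961 = 7.180 mg/L.
Minimum DO = 8.38 − 7.180 = 1.200 mg/L.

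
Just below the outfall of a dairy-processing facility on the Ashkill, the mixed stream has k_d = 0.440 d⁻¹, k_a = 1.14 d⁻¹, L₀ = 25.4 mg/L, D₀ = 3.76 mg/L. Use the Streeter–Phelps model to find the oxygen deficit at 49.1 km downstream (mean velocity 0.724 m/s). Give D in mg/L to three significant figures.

Travel time t = x/v = 49.1 km / (0.724 m/s) = 49100 m / 0.724 m/s = 67820 s = 0.7849 d.
k_d L₀/(k_a−k_d) = 0.440×25.4/(1.14−0.440) = 11.18/0.7000 = 15.97 mg/L.
e^(−k_d t) = e^(−0.440×0.7849) = 0.7080; e^(−k_a t) = e^(−1.14×0.7849) = 0.4087.
D = 15.97 × (0.7080 − 0.4087) + 3.76 × 0.4087 = 4.778 + 1.537 = 6.315 mg/L.

D ≈ 6.31 mg/L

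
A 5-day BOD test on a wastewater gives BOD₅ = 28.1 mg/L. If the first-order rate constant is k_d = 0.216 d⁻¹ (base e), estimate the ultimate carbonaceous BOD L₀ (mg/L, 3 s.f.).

L₀ ≈ 42.5 mg/L

BOD₅ = L₀(1 − e^(−5k_d)) ⇒ L₀ = BOD₅ / (1 − e^(−5×0.216))
= 28.1 / (1 − 0.3396) = 28.1 / 0.6604 = 42.55 mg/L.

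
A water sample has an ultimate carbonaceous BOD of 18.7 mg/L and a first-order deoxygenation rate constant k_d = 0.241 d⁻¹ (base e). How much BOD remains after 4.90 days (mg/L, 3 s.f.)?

L_t = L₀ e^(−k_d t) = 18.7 × e^(−0.241×4.90) = 18.7 × 0.3070 = 5.741 mg/L.

L ≈ 5.74 mg/L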